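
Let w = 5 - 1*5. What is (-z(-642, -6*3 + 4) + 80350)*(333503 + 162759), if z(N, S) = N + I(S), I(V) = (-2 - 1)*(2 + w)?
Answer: 40196229476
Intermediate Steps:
w = 0 (w = 5 - 5 = 0)
I(V) = -6 (I(V) = (-2 - 1)*(2 + 0) = -3*2 = -6)
z(N, S) = -6 + N (z(N, S) = N - 6 = -6 + N)
(-z(-642, -6*3 + 4) + 80350)*(333503 + 162759) = (-(-6 - 642) + 80350)*(333503 + 162759) = (-1*(-648) + 80350)*496262 = (648 + 80350)*496262 = 80998*496262 = 40196229476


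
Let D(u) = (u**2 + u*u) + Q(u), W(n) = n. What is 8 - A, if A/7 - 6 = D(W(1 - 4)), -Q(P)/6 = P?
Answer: -286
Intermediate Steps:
Q(P) = -6*P
D(u) = -6*u + 2*u**2 (D(u) = (u**2 + u*u) - 6*u = (u**2 + u**2) - 6*u = 2*u**2 - 6*u = -6*u + 2*u**2)
A = 294 (A = 42 + 7*(2*(1 - 4)*(-3 + (1 - 4))) = 42 + 7*(2*(-3)*(-3 - 3)) = 42 + 7*(2*(-3)*(-6)) = 42 + 7*36 = 42 + 252 = 294)
8 - A = 8 - 1*294 = 8 - 294 = -286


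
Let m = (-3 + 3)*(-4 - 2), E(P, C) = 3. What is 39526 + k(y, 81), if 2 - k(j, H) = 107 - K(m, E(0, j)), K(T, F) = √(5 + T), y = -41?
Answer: 39421 + √5 ≈ 39423.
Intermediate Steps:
m = 0 (m = 0*(-6) = 0)
k(j, H) = -105 + √5 (k(j, H) = 2 - (107 - √(5 + 0)) = 2 - (107 - √5) = 2 + (-107 + √5) = -105 + √5)
39526 + k(y, 81) = 39526 + (-105 + √5) = 39421 + √5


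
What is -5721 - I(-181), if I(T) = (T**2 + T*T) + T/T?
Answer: -71244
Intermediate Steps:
I(T) = 1 + 2*T**2 (I(T) = (T**2 + T**2) + 1 = 2*T**2 + 1 = 1 + 2*T**2)
-5721 - I(-181) = -5721 - (1 + 2*(-181)**2) = -5721 - (1 + 2*32761) = -5721 - (1 + 65522) = -5721 - 1*65523 = -5721 - 65523 = -71244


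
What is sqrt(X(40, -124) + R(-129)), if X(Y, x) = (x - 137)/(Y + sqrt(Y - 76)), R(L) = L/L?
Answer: sqrt(-3600836 + 640494*I)/818 ≈ 0.20551 + 2.3289*I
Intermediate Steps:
R(L) = 1
X(Y, x) = (-137 + x)/(Y + sqrt(-76 + Y))
sqrt(X(40, -124) + R(-129)) = sqrt((-137 - 124)/(40 + sqrt(-76 + 40)) + 1) = sqrt(-261/(40 + sqrt(-36)) + 1) = sqrt(-261/(40 + 6*I) + 1) = sqrt(((40 - 6*I)/1636)*(-261) + 1) = sqrt(-261*(40 - 6*I)/1636 + 1) = sqrt(1 - 261*(40 - 6*I)/1636)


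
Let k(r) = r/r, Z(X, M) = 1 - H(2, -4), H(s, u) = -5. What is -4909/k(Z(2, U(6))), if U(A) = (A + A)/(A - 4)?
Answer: -4909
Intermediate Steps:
U(A) = 2*A/(-4 + A) (U(A) = (2*A)/(-4 + A) = 2*A/(-4 + A))
Z(X, M) = 6 (Z(X, M) = 1 - 1*(-5) = 1 + 5 = 6)
k(r) = 1
-4909/k(Z(2, U(6))) = -4909/1 = -4909*1 = -4909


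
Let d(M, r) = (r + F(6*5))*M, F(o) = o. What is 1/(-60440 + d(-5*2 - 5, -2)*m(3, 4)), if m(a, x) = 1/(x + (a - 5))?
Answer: -1/60650 ≈ -1.6488e-5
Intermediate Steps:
d(M, r) = M*(30 + r) (d(M, r) = (r + 6*5)*M = (r + 30)*M = (30 + r)*M = M*(30 + r))
m(a, x) = 1/(-5 + a + x) (m(a, x) = 1/(x + (-5 + a)) = 1/(-5 + a + x))
1/(-60440 + d(-5*2 - 5, -2)*m(3, 4)) = 1/(-60440 + ((-5*2 - 5)*(30 - 2))/(-5 + 3 + 4)) = 1/(-60440 + ((-10 - 5)*28)/2) = 1/(-60440 - 15*28*(1/2)) = 1/(-60440 - 420*1/2) = 1/(-60440 - 210) = 1/(-60650) = -1/60650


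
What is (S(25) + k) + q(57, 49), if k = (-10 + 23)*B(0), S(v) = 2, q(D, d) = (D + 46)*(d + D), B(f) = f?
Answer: 10920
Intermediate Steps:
q(D, d) = (46 + D)*(D + d)
k = 0 (k = (-10 + 23)*0 = 13*0 = 0)
(S(25) + k) + q(57, 49) = (2 + 0) + (57² + 46*57 + 46*49 + 57*49) = 2 + (3249 + 2622 + 2254 + 2793) = 2 + 10918 = 10920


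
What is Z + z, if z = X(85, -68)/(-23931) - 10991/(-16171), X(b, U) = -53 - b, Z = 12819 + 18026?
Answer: 3978972105688/128996067 ≈ 30846.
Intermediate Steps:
Z = 30845
z = 88419073/128996067 (z = (-53 - 1*85)/(-23931) - 10991/(-16171) = (-53 - 85)*(-1/23931) - 10991*(-1/16171) = -138*(-1/23931) + 10991/16171 = 46/7977 + 10991/16171 = 88419073/128996067 ≈ 0.68544)
Z + z = 30845 + 88419073/128996067 = 3978972105688/128996067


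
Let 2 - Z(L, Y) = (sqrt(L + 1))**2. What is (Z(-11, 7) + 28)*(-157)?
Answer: -6280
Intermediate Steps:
Z(L, Y) = 1 - L (Z(L, Y) = 2 - (sqrt(L + 1))**2 = 2 - (sqrt(1 + L))**2 = 2 - (1 + L) = 2 + (-1 - L) = 1 - L)
(Z(-11, 7) + 28)*(-157) = ((1 - 1*(-11)) + 28)*(-157) = ((1 + 11) + 28)*(-157) = (12 + 28)*(-157) = 40*(-157) = -6280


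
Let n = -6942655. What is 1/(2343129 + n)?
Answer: -1/4599526 ≈ -2.1741e-7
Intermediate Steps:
1/(2343129 + n) = 1/(2343129 - 6942655) = 1/(-4599526) = -1/4599526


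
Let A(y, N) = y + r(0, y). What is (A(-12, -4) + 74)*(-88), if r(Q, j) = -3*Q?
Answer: -5456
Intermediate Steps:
A(y, N) = y (A(y, N) = y - 3*0 = y + 0 = y)
(A(-12, -4) + 74)*(-88) = (-12 + 74)*(-88) = 62*(-88) = -5456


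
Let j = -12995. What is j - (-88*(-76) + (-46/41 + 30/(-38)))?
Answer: -15331568/779 ≈ -19681.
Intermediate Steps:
j - (-88*(-76) + (-46/41 + 30/(-38))) = -12995 - (-88*(-76) + (-46/41 + 30/(-38))) = -12995 - (6688 + (-46*1/41 + 30*(-1/38))) = -12995 - (6688 + (-46/41 - 15/19)) = -12995 - (6688 - 1489/779) = -12995 - 1*5208463/779 = -12995 - 5208463/779 = -15331568/779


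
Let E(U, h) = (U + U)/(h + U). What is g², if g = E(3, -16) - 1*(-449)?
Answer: 34000561/169 ≈ 2.0119e+5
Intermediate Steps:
E(U, h) = 2*U/(U + h) (E(U, h) = (2*U)/(U + h) = 2*U/(U + h))
g = 5831/13 (g = 2*3/(3 - 16) - 1*(-449) = 2*3/(-13) + 449 = 2*3*(-1/13) + 449 = -6/13 + 449 = 5831/13 ≈ 448.54)
g² = (5831/13)² = 34000561/169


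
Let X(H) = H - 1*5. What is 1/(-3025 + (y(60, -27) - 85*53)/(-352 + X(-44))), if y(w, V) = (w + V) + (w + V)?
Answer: -401/1208586 ≈ -0.00033179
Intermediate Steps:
y(w, V) = 2*V + 2*w (y(w, V) = (V + w) + (V + w) = 2*V + 2*w)
X(H) = -5 + H (X(H) = H - 5 = -5 + H)
1/(-3025 + (y(60, -27) - 85*53)/(-352 + X(-44))) = 1/(-3025 + ((2*(-27) + 2*60) - 85*53)/(-352 + (-5 - 44))) = 1/(-3025 + ((-54 + 120) - 4505)/(-352 - 49)) = 1/(-3025 + (66 - 4505)/(-401)) = 1/(-3025 - 4439*(-1/401)) = 1/(-3025 + 4439/401) = 1/(-1208586/401) = -401/1208586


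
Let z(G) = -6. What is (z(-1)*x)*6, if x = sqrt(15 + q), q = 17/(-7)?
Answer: -72*sqrt(154)/7 ≈ -127.64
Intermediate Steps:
q = -17/7 (q = 17*(-1/7) = -17/7 ≈ -2.4286)
x = 2*sqrt(154)/7 (x = sqrt(15 - 17/7) = sqrt(88/7) = 2*sqrt(154)/7 ≈ 3.5456)
(z(-1)*x)*6 = -12*sqrt(154)/7*6 = -72*sqrt(154)/7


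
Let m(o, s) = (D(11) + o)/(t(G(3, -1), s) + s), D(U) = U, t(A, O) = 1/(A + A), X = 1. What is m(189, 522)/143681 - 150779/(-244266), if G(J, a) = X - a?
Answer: 45256453308211/73316344391994 ≈ 0.61728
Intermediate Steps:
G(J, a) = 1 - a
t(A, O) = 1/(2*A)
m(o, s) = (11 + o)/(¼ + s) (m(o, s) = (11 + o)/(1/(2*(1 - 1*(-1))) + s) = (11 + o)/(1/(2*(1 + 1)) + s) = (11 + o)/((½)/2 + s) = (11 + o)/((½)*(½) + s) = (11 + o)/(¼ + s))
m(189, 522)/143681 - 150779/(-244266) = (4*(11 + 189)/(1 + 4*522))/143681 - 150779/(-244266) = (4*200/(1 + 2088))*(1/143681) - 150779*(-1/244266) = (4*200/2089)*(1/143681) + 150779/244266 = (4*(1/2089)*200)*(1/143681) + 150779/244266 = (800/2089)*(1/143681) + 150779/244266 = 800/300149609 + 150779/244266 = 45256453308211/73316344391994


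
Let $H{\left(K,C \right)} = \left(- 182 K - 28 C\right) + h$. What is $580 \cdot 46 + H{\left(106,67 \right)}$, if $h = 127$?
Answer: $5639$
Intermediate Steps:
$H{\left(K,C \right)} = 127 - 182 K - 28 C$ ($H{\left(K,C \right)} = \left(- 182 K - 28 C\right) + 127 = 127 - 182 K - 28 C$)
$580 \cdot 46 + H{\left(106,67 \right)} = 580 \cdot 46 - 21041 = 26680 - 21041 = 5639$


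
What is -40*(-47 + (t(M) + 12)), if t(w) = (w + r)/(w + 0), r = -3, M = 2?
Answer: 1420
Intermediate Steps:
t(w) = (-3 + w)/w (t(w) = (w - 3)/(w + 0) = (-3 + w)/w)
-40*(-47 + (t(M) + 12)) = -40*(-47 + ((-3 + 2)/2 + 12)) = -40*(-47 + ((½)*(-1) + 12)) = -40*(-47 + (-½ + 12)) = -40*(-47 + 23/2) = -40*(-71/2) = 1420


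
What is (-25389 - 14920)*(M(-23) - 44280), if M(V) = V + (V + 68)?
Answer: 1783995722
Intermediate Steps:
M(V) = 68 + 2*V (M(V) = V + (68 + V) = 68 + 2*V)
(-25389 - 14920)*(M(-23) - 44280) = (-25389 - 14920)*((68 + 2*(-23)) - 44280) = -40309*((68 - 46) - 44280) = -40309*(22 - 44280) = -40309*(-44258) = 1783995722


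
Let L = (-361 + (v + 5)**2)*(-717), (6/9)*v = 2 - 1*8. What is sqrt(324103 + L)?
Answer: 2*sqrt(142867) ≈ 755.96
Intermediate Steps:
v = -9 (v = 3*(2 - 1*8)/2 = 3*(2 - 8)/2 = (3/2)*(-6) = -9)
L = 247365 (L = (-361 + (-9 + 5)**2)*(-717) = (-361 + (-4)**2)*(-717) = (-361 + 16)*(-717) = -345*(-717) = 247365)
sqrt(324103 + L) = sqrt(324103 + 247365) = sqrt(571468) = 2*sqrt(142867)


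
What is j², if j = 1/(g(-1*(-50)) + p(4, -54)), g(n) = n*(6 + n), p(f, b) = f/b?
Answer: 729/5715057604 ≈ 1.2756e-7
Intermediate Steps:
j = 27/75598 (j = 1/((-1*(-50))*(6 - 1*(-50)) + 4/(-54)) = 1/(50*(6 + 50) + 4*(-1/54)) = 1/(50*56 - 2/27) = 1/(2800 - 2/27) = 1/(75598/27) = 27/75598 ≈ 0.00035715)
j² = (27/75598)² = 729/5715057604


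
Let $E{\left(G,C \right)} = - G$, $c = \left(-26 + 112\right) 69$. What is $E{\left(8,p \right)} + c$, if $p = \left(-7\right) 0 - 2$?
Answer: $5926$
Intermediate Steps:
$c = 5934$ ($c = 86 \cdot 69 = 5934$)
$p = -2$ ($p = 0 - 2 = -2$)
$E{\left(8,p \right)} + c = \left(-1\right) 8 + 5934 = -8 + 5934 = 5926$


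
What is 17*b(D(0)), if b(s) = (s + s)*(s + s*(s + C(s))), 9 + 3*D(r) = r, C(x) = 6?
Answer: 1224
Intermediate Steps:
D(r) = -3 + r/3
b(s) = 2*s*(s + s*(6 + s)) (b(s) = (s + s)*(s + s*(s + 6)) = (2*s)*(s + s*(6 + s)) = 2*s*(s + s*(6 + s)))
17*b(D(0)) = 17*(2*(-3 + (⅓)*0)²*(7 + (-3 + (⅓)*0))) = 17*(2*(-3 + 0)²*(7 + (-3 + 0))) = 17*(2*(-3)²*(7 - 3)) = 17*(2*9*4) = 17*72 = 1224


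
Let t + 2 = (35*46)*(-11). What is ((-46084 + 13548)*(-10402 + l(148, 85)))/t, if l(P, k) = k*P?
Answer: 492107/123 ≈ 4000.9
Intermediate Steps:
l(P, k) = P*k
t = -17712 (t = -2 + (35*46)*(-11) = -2 + 1610*(-11) = -2 - 17710 = -17712)
((-46084 + 13548)*(-10402 + l(148, 85)))/t = ((-46084 + 13548)*(-10402 + 148*85))/(-17712) = -32536*(-10402 + 12580)*(-1/17712) = -32536*2178*(-1/17712) = -70863408*(-1/17712) = 492107/123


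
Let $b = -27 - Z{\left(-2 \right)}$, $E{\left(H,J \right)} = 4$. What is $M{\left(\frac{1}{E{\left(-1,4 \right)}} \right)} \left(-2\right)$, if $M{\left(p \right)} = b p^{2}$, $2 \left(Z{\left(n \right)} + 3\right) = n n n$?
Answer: $\frac{5}{2} \approx 2.5$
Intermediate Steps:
$Z{\left(n \right)} = -3 + \frac{n^{3}}{2}$ ($Z{\left(n \right)} = -3 + \frac{n n n}{2} = -3 + \frac{n^{2} n}{2} = -3 + \frac{n^{3}}{2}$)
$b = -20$ ($b = -27 - \left(-3 + \frac{\left(-2\right)^{3}}{2}\right) = -27 - \left(-3 + \frac{1}{2} \left(-8\right)\right) = -27 - \left(-3 - 4\right) = -27 - -7 = -27 + 7 = -20$)
$M{\left(p \right)} = - 20 p^{2}$
$M{\left(\frac{1}{E{\left(-1,4 \right)}} \right)} \left(-2\right) = - 20 \left(\frac{1}{4}\right)^{2} \left(-2\right) = - \frac{20}{16} \left(-2\right) = \left(-20\right) \frac{1}{16} \left(-2\right) = \left(- \frac{5}{4}\right) \left(-2\right) = \frac{5}{2}$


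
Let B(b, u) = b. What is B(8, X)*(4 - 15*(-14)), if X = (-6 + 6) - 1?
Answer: 1712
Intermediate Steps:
X = -1 (X = 0 - 1 = -1)
B(8, X)*(4 - 15*(-14)) = 8*(4 - 15*(-14)) = 8*(4 + 210) = 8*214 = 1712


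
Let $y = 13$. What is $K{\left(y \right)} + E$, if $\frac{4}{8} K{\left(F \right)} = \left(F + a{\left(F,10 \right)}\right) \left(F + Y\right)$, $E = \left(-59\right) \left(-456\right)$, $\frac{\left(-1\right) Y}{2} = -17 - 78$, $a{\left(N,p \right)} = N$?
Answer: $37460$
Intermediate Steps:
$Y = 190$ ($Y = - 2 \left(-17 - 78\right) = \left(-2\right) \left(-95\right) = 190$)
$E = 26904$
$K{\left(F \right)} = 4 F \left(190 + F\right)$ ($K{\left(F \right)} = 2 \left(F + F\right) \left(F + 190\right) = 2 \cdot 2 F \left(190 + F\right) = 4 F \left(190 + F\right)$)
$K{\left(y \right)} + E = 4 \cdot 13 \left(190 + 13\right) + 26904 = 4 \cdot 13 \cdot 203 + 26904 = 10556 + 26904 = 37460$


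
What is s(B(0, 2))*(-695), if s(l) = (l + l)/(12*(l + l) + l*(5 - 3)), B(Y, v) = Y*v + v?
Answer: -695/13 ≈ -53.462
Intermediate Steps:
B(Y, v) = v + Y*v
s(l) = 1/13 (s(l) = (2*l)/(12*(2*l) + l*2) = (2*l)/(24*l + 2*l) = (2*l)/((26*l)) = (2*l)*(1/(26*l)) = 1/13)
s(B(0, 2))*(-695) = (1/13)*(-695) = -695/13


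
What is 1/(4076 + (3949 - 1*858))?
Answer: 1/7167 ≈ 0.00013953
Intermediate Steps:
1/(4076 + (3949 - 1*858)) = 1/(4076 + (3949 - 858)) = 1/(4076 + 3091) = 1/7167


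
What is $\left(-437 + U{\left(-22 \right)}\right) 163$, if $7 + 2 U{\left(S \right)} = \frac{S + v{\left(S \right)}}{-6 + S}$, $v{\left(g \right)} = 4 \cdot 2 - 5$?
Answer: $- \frac{4017787}{56} \approx -71746.0$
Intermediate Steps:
$v{\left(g \right)} = 3$ ($v{\left(g \right)} = 8 - 5 = 3$)
$U{\left(S \right)} = - \frac{7}{2} + \frac{3 + S}{2 \left(-6 + S\right)}$ ($U{\left(S \right)} = - \frac{7}{2} + \frac{\left(S + 3\right) \frac{1}{-6 + S}}{2} = - \frac{7}{2} + \frac{\left(3 + S\right) \frac{1}{-6 + S}}{2} = - \frac{7}{2} + \frac{\frac{1}{-6 + S} \left(3 + S\right)}{2} = - \frac{7}{2} + \frac{3 + S}{2 \left(-6 + S\right)}$)
$\left(-437 + U{\left(-22 \right)}\right) 163 = \left(-437 + \frac{3 \left(15 - -44\right)}{2 \left(-6 - 22\right)}\right) 163 = \left(-437 + \frac{3 \left(15 + 44\right)}{2 \left(-28\right)}\right) 163 = \left(-437 + \frac{3}{2} \left(- \frac{1}{28}\right) 59\right) 163 = \left(-437 - \frac{177}{56}\right) 163 = \left(- \frac{24649}{56}\right) 163 = - \frac{4017787}{56}$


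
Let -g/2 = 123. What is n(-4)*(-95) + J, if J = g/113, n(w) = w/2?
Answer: 21224/113 ≈ 187.82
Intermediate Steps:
g = -246 (g = -2*123 = -246)
n(w) = w/2 (n(w) = w*(1/2) = w/2)
J = -246/113 ≈ -2.1770
n(-4)*(-95) + J = ((1/2)*(-4))*(-95) - 246/113 = -2*(-95) - 246/113 = 190 - 246/113 = 21224/113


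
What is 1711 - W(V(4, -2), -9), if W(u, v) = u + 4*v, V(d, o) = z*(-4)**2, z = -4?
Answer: 1811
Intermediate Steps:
V(d, o) = -64 (V(d, o) = -4*(-4)**2 = -4*16 = -64)
1711 - W(V(4, -2), -9) = 1711 - (-64 + 4*(-9)) = 1711 - (-64 - 36) = 1711 - 1*(-100) = 1711 + 100 = 1811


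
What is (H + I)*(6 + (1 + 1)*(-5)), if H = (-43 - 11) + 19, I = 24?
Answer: 44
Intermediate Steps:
H = -35 (H = -54 + 19 = -35)
(H + I)*(6 + (1 + 1)*(-5)) = (-35 + 24)*(6 + (1 + 1)*(-5)) = -11*(6 + 2*(-5)) = -11*(6 - 10) = -11*(-4) = 44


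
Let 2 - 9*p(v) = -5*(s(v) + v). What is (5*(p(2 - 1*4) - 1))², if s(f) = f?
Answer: 225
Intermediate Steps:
p(v) = 2/9 + 10*v/9 (p(v) = 2/9 - (-5)*(v + v)/9 = 2/9 - (-5)*2*v/9 = 2/9 - (-10)*v/9 = 2/9 + 10*v/9)
(5*(p(2 - 1*4) - 1))² = (5*((2/9 + 10*(2 - 1*4)/9) - 1))² = (5*((2/9 + 10*(2 - 4)/9) - 1))² = (5*((2/9 + (10/9)*(-2)) - 1))² = (5*((2/9 - 20/9) - 1))² = (5*(-2 - 1))² = (5*(-3))² = (-15)² = 225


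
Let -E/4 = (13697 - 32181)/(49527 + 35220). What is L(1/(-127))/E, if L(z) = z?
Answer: -84747/9389872 ≈ -0.0090254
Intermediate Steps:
E = 73936/84747 (E = -4*(13697 - 32181)/(49527 + 35220) = -(-73936)/84747 = -4*(-18484/84747) = 73936/84747 ≈ 0.87243)
L(1/(-127))/E = 1/((-127)*(73936/84747)) = -1/127*84747/73936 = -84747/9389872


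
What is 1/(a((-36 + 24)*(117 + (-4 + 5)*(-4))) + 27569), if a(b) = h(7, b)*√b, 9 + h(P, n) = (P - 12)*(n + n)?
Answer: 27569/249761788717 - 27102*I*√339/249761788717 ≈ 1.1038e-7 - 1.9979e-6*I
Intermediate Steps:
h(P, n) = -9 + 2*n*(-12 + P) (h(P, n) = -9 + (P - 12)*(n + n) = -9 + (-12 + P)*(2*n) = -9 + 2*n*(-12 + P))
a(b) = √b*(-9 - 10*b) (a(b) = (-9 - 24*b + 2*7*b)*√b = (-9 - 24*b + 14*b)*√b = (-9 - 10*b)*√b = √b*(-9 - 10*b))
1/(a((-36 + 24)*(117 + (-4 + 5)*(-4))) + 27569) = 1/(√((-36 + 24)*(117 + (-4 + 5)*(-4)))*(-9 - 10*(-36 + 24)*(117 + (-4 + 5)*(-4))) + 27569) = 1/(√(-12*(117 + 1*(-4)))*(-9 - (-120)*(117 + 1*(-4))) + 27569) = 1/(√(-12*(117 - 4))*(-9 - (-120)*(117 - 4)) + 27569) = 1/(√(-12*113)*(-9 - (-120)*113) + 27569) = 1/(√(-1356)*(-9 - 10*(-1356)) + 27569) = 1/((2*I*√339)*(-9 + 13560) + 27569) = 1/((2*I*√339)*13551 + 27569) = 1/(27102*I*√339 + 27569) = 1/(27569 + 27102*I*√339)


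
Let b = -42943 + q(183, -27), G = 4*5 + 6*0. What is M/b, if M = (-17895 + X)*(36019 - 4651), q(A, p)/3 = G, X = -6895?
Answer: 21016560/1159 ≈ 18133.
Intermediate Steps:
G = 20 (G = 20 + 0 = 20)
q(A, p) = 60 (q(A, p) = 3*20 = 60)
b = -42883 (b = -42943 + 60 = -42883)
M = -777612720 (M = (-17895 - 6895)*(36019 - 4651) = -24790*31368 = -777612720)
M/b = -777612720/(-42883) = -777612720*(-1/42883) = 21016560/1159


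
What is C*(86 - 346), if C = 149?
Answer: -38740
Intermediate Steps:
C*(86 - 346) = 149*(86 - 346) = 149*(-260) = -38740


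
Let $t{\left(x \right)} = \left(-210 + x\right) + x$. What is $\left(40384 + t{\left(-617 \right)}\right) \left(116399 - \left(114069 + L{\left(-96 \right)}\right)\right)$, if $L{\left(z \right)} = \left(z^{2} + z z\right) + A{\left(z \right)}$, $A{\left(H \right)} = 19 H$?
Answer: $-555985320$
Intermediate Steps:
$t{\left(x \right)} = -210 + 2 x$
$L{\left(z \right)} = 2 z^{2} + 19 z$ ($L{\left(z \right)} = \left(z^{2} + z z\right) + 19 z = \left(z^{2} + z^{2}\right) + 19 z = 2 z^{2} + 19 z$)
$\left(40384 + t{\left(-617 \right)}\right) \left(116399 - \left(114069 + L{\left(-96 \right)}\right)\right) = \left(40384 + \left(-210 + 2 \left(-617\right)\right)\right) \left(116399 - \left(114069 - 96 \left(19 + 2 \left(-96\right)\right)\right)\right) = \left(40384 - 1444\right) \left(116399 - \left(114069 - 96 \left(19 - 192\right)\right)\right) = \left(40384 - 1444\right) \left(116399 - \left(114069 - -16608\right)\right) = 38940 \left(116399 - 130677\right) = 38940 \left(-14278\right) = -555985320$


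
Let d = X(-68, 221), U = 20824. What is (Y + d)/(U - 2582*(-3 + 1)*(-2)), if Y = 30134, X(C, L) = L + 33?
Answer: 7597/2624 ≈ 2.8952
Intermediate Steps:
X(C, L) = 33 + L
d = 254 (d = 33 + 221 = 254)
(Y + d)/(U - 2582*(-3 + 1)*(-2)) = (30134 + 254)/(20824 - 2582*(-3 + 1)*(-2)) = 30388/(20824 - (-5164)*(-2)) = 30388/(20824 - 2582*4) = 30388/(20824 - 10328) = 30388/10496 = 30388*(1/10496) = 7597/2624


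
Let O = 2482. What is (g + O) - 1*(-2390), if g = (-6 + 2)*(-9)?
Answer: 4908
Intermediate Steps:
g = 36 (g = -4*(-9) = 36)
(g + O) - 1*(-2390) = (36 + 2482) - 1*(-2390) = 2518 + 2390 = 4908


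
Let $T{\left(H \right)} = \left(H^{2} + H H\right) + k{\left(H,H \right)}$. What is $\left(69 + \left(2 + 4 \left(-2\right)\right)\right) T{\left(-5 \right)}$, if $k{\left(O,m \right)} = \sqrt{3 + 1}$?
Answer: $3276$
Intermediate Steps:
$k{\left(O,m \right)} = 2$ ($k{\left(O,m \right)} = \sqrt{4} = 2$)
$T{\left(H \right)} = 2 + 2 H^{2}$ ($T{\left(H \right)} = \left(H^{2} + H H\right) + 2 = \left(H^{2} + H^{2}\right) + 2 = 2 H^{2} + 2 = 2 + 2 H^{2}$)
$\left(69 + \left(2 + 4 \left(-2\right)\right)\right) T{\left(-5 \right)} = \left(69 + \left(2 + 4 \left(-2\right)\right)\right) \left(2 + 2 \left(-5\right)^{2}\right) = \left(69 + \left(2 - 8\right)\right) \left(2 + 2 \cdot 25\right) = \left(69 - 6\right) \left(2 + 50\right) = 63 \cdot 52 = 3276$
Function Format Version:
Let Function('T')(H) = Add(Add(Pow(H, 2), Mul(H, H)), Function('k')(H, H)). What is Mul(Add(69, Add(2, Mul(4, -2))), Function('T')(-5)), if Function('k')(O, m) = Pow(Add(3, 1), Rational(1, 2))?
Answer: 3276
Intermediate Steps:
Function('k')(O, m) = 2 (Function('k')(O, m) = Pow(4, Rational(1, 2)) = 2)
Function('T')(H) = Add(2, Mul(2, Pow(H, 2))) (Function('T')(H) = Add(Add(Pow(H, 2), Mul(H, H)), 2) = Add(Add(Pow(H, 2), Pow(H, 2)), 2) = Add(Mul(2, Pow(H, 2)), 2) = Add(2, Mul(2, Pow(H, 2))))
Mul(Add(69, Add(2, Mul(4, -2))), Function('T')(-5)) = Mul(Add(69, Add(2, Mul(4, -2))), Add(2, Mul(2, Pow(-5, 2)))) = Mul(Add(69, Add(2, -8)), Add(2, Mul(2, 25))) = Mul(Add(69, -6), Add(2, 50)) = Mul(63, 52) = 3276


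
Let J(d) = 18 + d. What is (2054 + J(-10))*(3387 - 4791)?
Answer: -2895048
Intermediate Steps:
(2054 + J(-10))*(3387 - 4791) = (2054 + (18 - 10))*(3387 - 4791) = (2054 + 8)*(-1404) = 2062*(-1404) = -2895048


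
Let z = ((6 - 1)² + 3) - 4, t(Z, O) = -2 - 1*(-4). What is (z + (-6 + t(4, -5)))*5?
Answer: 100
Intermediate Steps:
t(Z, O) = 2 (t(Z, O) = -2 + 4 = 2)
z = 24 (z = (5² + 3) - 4 = (25 + 3) - 4 = 28 - 4 = 24)
(z + (-6 + t(4, -5)))*5 = (24 + (-6 + 2))*5 = (24 - 4)*5 = 20*5 = 100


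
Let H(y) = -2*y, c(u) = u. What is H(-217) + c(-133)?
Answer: 301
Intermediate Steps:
H(-217) + c(-133) = -2*(-217) - 133 = 434 - 133 = 301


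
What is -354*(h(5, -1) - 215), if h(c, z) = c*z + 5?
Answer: 76110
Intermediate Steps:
h(c, z) = 5 + c*z
-354*(h(5, -1) - 215) = -354*((5 + 5*(-1)) - 215) = -354*((5 - 5) - 215) = -354*(0 - 215) = -354*(-215) = 76110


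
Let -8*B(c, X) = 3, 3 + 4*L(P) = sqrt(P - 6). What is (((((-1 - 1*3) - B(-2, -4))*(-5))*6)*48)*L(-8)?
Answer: -3915 + 1305*I*sqrt(14) ≈ -3915.0 + 4882.9*I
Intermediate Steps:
L(P) = -3/4 + sqrt(-6 + P)/4 (L(P) = -3/4 + sqrt(P - 6)/4 = -3/4 + sqrt(-6 + P)/4)
B(c, X) = -3/8 (B(c, X) = -1/8*3 = -3/8)
(((((-1 - 1*3) - B(-2, -4))*(-5))*6)*48)*L(-8) = (((((-1 - 1*3) - 1*(-3/8))*(-5))*6)*48)*(-3/4 + sqrt(-6 - 8)/4) = (((((-1 - 3) + 3/8)*(-5))*6)*48)*(-3/4 + sqrt(-14)/4) = ((((-4 + 3/8)*(-5))*6)*48)*(-3/4 + (I*sqrt(14))/4) = ((-29/8*(-5)*6)*48)*(-3/4 + I*sqrt(14)/4) = (((145/8)*6)*48)*(-3/4 + I*sqrt(14)/4) = ((435/4)*48)*(-3/4 + I*sqrt(14)/4) = 5220*(-3/4 + I*sqrt(14)/4) = -3915 + 1305*I*sqrt(14)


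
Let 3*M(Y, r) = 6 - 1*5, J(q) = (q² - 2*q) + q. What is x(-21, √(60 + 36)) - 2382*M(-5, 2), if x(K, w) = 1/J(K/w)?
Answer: -91278/115 - 128*√6/2415 ≈ -793.85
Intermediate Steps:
J(q) = q² - q
M(Y, r) = ⅓ (M(Y, r) = (6 - 1*5)/3 = (6 - 5)/3 = (⅓)*1 = ⅓)
x(K, w) = w/(K*(-1 + K/w)) (x(K, w) = 1/((K/w)*(-1 + K/w)) = 1/(K*(-1 + K/w)/w) = w/(K*(-1 + K/w)))
x(-21, √(60 + 36)) - 2382*M(-5, 2) = (√(60 + 36))²/((-21)*(-21 - √(60 + 36))) - 2382*⅓ = -(√96)²/(21*(-21 - √96)) - 794 = -(4*√6)²/(21*(-21 - 4*√6)) - 794 = -1/21*96/(-21 - 4*√6) - 794 = -32/(7*(-21 - 4*√6)) - 794 = -794 - 32/(7*(-21 - 4*√6))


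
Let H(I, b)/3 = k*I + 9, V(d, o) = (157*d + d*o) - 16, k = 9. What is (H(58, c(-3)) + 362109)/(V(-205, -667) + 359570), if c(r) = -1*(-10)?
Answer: 181851/232052 ≈ 0.78366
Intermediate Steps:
c(r) = 10
V(d, o) = -16 + 157*d + d*o
H(I, b) = 27 + 27*I (H(I, b) = 3*(9*I + 9) = 3*(9 + 9*I) = 27 + 27*I)
(H(58, c(-3)) + 362109)/(V(-205, -667) + 359570) = ((27 + 27*58) + 362109)/((-16 + 157*(-205) - 205*(-667)) + 359570) = ((27 + 1566) + 362109)/((-16 - 32185 + 136735) + 359570) = (1593 + 362109)/(104534 + 359570) = 363702/464104 = 363702*(1/464104) = 181851/232052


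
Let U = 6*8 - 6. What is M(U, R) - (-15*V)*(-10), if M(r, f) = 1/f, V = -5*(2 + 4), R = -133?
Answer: 598499/133 ≈ 4500.0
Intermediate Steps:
U = 42 (U = 48 - 6 = 42)
V = -30 (V = -5*6 = -30)
M(U, R) - (-15*V)*(-10) = 1/(-133) - (-15*(-30))*(-10) = -1/133 - 450*(-10) = -1/133 - 1*(-4500) = -1/133 + 4500 = 598499/133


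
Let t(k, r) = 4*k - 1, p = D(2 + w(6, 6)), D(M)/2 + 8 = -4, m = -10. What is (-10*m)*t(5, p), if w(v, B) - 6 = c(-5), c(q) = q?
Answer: 1900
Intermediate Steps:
w(v, B) = 1 (w(v, B) = 6 - 5 = 1)
D(M) = -24 (D(M) = -16 + 2*(-4) = -16 - 8 = -24)
p = -24
t(k, r) = -1 + 4*k
(-10*m)*t(5, p) = (-10*(-10))*(-1 + 4*5) = 100*(-1 + 20) = 100*19 = 1900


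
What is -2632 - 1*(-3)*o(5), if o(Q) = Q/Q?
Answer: -2629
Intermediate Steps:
o(Q) = 1
-2632 - 1*(-3)*o(5) = -2632 - 1*(-3) = -2632 + 3 = -2629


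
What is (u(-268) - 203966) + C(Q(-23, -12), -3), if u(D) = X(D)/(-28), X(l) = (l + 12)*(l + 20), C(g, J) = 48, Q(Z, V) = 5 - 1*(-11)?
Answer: -1443298/7 ≈ -2.0619e+5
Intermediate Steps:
Q(Z, V) = 16 (Q(Z, V) = 5 + 11 = 16)
X(l) = (12 + l)*(20 + l)
u(D) = -60/7 - 8*D/7 - D²/28 (u(D) = (240 + D² + 32*D)/(-28) = (240 + D² + 32*D)*(-1/28) = -60/7 - 8*D/7 - D²/28)
(u(-268) - 203966) + C(Q(-23, -12), -3) = ((-60/7 - 8/7*(-268) - 1/28*(-268)²) - 203966) + 48 = ((-60/7 + 2144/7 - 1/28*71824) - 203966) + 48 = ((-60/7 + 2144/7 - 17956/7) - 203966) + 48 = (-15872/7 - 203966) + 48 = -1443634/7 + 48 = -1443298/7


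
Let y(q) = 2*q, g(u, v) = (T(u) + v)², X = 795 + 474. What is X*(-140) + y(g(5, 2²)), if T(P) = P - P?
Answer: -177628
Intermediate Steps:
X = 1269
T(P) = 0
g(u, v) = v² (g(u, v) = (0 + v)² = v²)
X*(-140) + y(g(5, 2²)) = 1269*(-140) + 2*(2²)² = -177660 + 2*4² = -177660 + 2*16 = -177660 + 32 = -177628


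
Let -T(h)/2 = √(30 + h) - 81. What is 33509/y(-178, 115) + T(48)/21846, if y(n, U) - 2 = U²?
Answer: 122363398/48159507 - √78/10923 ≈ 2.5400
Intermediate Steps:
T(h) = 162 - 2*√(30 + h) (T(h) = -2*(√(30 + h) - 81) = -2*(-81 + √(30 + h)) = 162 - 2*√(30 + h))
y(n, U) = 2 + U²
33509/y(-178, 115) + T(48)/21846 = 33509/(2 + 115²) + (162 - 2*√(30 + 48))/21846 = 33509/(2 + 13225) + (162 - 2*√78)*(1/21846) = 33509/13227 + (27/3641 - √78/10923) = 122363398/48159507 - √78/10923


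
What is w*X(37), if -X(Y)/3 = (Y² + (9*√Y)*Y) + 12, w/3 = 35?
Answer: -435015 - 104895*√37 ≈ -1.0731e+6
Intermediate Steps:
w = 105 (w = 3*35 = 105)
X(Y) = -36 - 27*Y^(3/2) - 3*Y² (X(Y) = -3*((Y² + (9*√Y)*Y) + 12) = -3*((Y² + 9*Y^(3/2)) + 12) = -3*(12 + Y² + 9*Y^(3/2)) = -36 - 27*Y^(3/2) - 3*Y²)
w*X(37) = 105*(-36 - 999*√37 - 3*37²) = 105*(-36 - 999*√37 - 3*1369) = 105*(-36 - 999*√37 - 4107) = 105*(-4143 - 999*√37) = -435015 - 104895*√37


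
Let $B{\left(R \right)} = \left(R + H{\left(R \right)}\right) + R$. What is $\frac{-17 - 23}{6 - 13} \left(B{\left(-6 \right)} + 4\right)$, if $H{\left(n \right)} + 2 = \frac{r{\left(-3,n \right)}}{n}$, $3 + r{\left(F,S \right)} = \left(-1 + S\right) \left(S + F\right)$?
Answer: $- \frac{800}{7} \approx -114.29$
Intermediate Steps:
$r{\left(F,S \right)} = -3 + \left(-1 + S\right) \left(F + S\right)$ ($r{\left(F,S \right)} = -3 + \left(-1 + S\right) \left(S + F\right) = -3 + \left(-1 + S\right) \left(F + S\right)$)
$H{\left(n \right)} = -2 + \frac{n^{2} - 4 n}{n}$ ($H{\left(n \right)} = -2 + \frac{-3 + n^{2} - -3 - n - 3 n}{n} = -2 + \frac{-3 + n^{2} + 3 - n - 3 n}{n} = -2 + \frac{n^{2} - 4 n}{n}$)
$B{\left(R \right)} = -6 + 3 R$ ($B{\left(R \right)} = \left(R + \left(-6 + R\right)\right) + R = \left(-6 + 2 R\right) + R = -6 + 3 R$)
$\frac{-17 - 23}{6 - 13} \left(B{\left(-6 \right)} + 4\right) = \frac{-17 - 23}{6 - 13} \left(\left(-6 + 3 \left(-6\right)\right) + 4\right) = - \frac{40}{-7} \left(\left(-6 - 18\right) + 4\right) = \left(-40\right) \left(- \frac{1}{7}\right) \left(-24 + 4\right) = \frac{40}{7} \left(-20\right) = - \frac{800}{7}$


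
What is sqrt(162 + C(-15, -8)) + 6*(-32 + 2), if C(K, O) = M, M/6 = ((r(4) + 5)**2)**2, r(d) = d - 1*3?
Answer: -180 + 63*sqrt(2) ≈ -90.905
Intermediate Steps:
r(d) = -3 + d (r(d) = d - 3 = -3 + d)
M = 7776 (M = 6*(((-3 + 4) + 5)**2)**2 = 6*((1 + 5)**2)**2 = 6*(6**2)**2 = 6*36**2 = 6*1296 = 7776)
C(K, O) = 7776
sqrt(162 + C(-15, -8)) + 6*(-32 + 2) = sqrt(162 + 7776) + 6*(-32 + 2) = sqrt(7938) + 6*(-30) = 63*sqrt(2) - 180 = -180 + 63*sqrt(2)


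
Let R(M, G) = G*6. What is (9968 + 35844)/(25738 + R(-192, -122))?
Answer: 22906/12503 ≈ 1.8320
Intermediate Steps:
R(M, G) = 6*G
(9968 + 35844)/(25738 + R(-192, -122)) = (9968 + 35844)/(25738 + 6*(-122)) = 45812/(25738 - 732) = 45812/25006 = 45812*(1/25006) = 22906/12503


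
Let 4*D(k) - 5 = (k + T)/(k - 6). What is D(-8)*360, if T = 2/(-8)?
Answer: 14085/28 ≈ 503.04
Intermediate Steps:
T = -1/4 (T = 2*(-1/8) = -1/4 ≈ -0.25000)
D(k) = 5/4 + (-1/4 + k)/(4*(-6 + k)) (D(k) = 5/4 + ((k - 1/4)/(k - 6))/4 = 5/4 + ((-1/4 + k)/(-6 + k))/4 = 5/4 + (-1/4 + k)/(4*(-6 + k)))
D(-8)*360 = ((-121 + 24*(-8))/(16*(-6 - 8)))*360 = ((1/16)*(-121 - 192)/(-14))*360 = ((1/16)*(-1/14)*(-313))*360 = (313/224)*360 = 14085/28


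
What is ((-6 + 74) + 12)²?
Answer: 6400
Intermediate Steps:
((-6 + 74) + 12)² = (68 + 12)² = 80² = 6400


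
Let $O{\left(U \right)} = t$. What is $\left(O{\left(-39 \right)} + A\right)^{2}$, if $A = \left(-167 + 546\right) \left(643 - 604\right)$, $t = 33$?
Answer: $219454596$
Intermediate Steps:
$A = 14781$ ($A = 379 \cdot 39 = 14781$)
$O{\left(U \right)} = 33$
$\left(O{\left(-39 \right)} + A\right)^{2} = \left(33 + 14781\right)^{2} = 14814^{2} = 219454596$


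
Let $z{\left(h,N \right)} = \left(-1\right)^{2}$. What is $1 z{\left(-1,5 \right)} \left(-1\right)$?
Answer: $-1$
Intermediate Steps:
$z{\left(h,N \right)} = 1$
$1 z{\left(-1,5 \right)} \left(-1\right) = 1 \cdot 1 \left(-1\right) = 1 \left(-1\right) = -1$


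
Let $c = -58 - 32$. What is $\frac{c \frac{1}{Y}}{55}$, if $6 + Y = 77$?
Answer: $- \frac{18}{781} \approx -0.023047$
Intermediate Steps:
$Y = 71$ ($Y = -6 + 77 = 71$)
$c = -90$
$\frac{c \frac{1}{Y}}{55} = \frac{\left(-90\right) \frac{1}{71}}{55} = \left(-90\right) \frac{1}{71} \cdot \frac{1}{55} = \left(- \frac{90}{71}\right) \frac{1}{55} = - \frac{18}{781}$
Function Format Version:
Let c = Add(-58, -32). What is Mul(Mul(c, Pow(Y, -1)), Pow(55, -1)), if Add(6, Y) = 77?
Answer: Rational(-18, 781) ≈ -0.023047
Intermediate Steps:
Y = 71 (Y = Add(-6, 77) = 71)
c = -90
Mul(Mul(c, Pow(Y, -1)), Pow(55, -1)) = Mul(Mul(-90, Pow(71, -1)), Pow(55, -1)) = Mul(Mul(-90, Rational(1, 71)), Rational(1, 55)) = Mul(Rational(-90, 71), Rational(1, 55)) = Rational(-18, 781)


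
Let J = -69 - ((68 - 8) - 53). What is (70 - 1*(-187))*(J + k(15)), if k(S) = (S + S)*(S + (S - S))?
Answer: 96118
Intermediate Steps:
J = -76 (J = -69 - (60 - 53) = -69 - 1*7 = -69 - 7 = -76)
k(S) = 2*S**2 (k(S) = (2*S)*(S + 0) = (2*S)*S = 2*S**2)
(70 - 1*(-187))*(J + k(15)) = (70 - 1*(-187))*(-76 + 2*15**2) = (70 + 187)*(-76 + 2*225) = 257*(-76 + 450) = 257*374 = 96118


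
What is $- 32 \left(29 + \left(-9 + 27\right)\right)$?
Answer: $-1504$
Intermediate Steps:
$- 32 \left(29 + \left(-9 + 27\right)\right) = - 32 \left(29 + 18\right) = \left(-32\right) 47 = -1504$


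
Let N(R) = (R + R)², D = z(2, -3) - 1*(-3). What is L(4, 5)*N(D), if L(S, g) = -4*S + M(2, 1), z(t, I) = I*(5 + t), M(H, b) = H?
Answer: -18144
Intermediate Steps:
D = -18 (D = -3*(5 + 2) - 1*(-3) = -3*7 + 3 = -21 + 3 = -18)
L(S, g) = 2 - 4*S (L(S, g) = -4*S + 2 = 2 - 4*S)
N(R) = 4*R² (N(R) = (2*R)² = 4*R²)
L(4, 5)*N(D) = (2 - 4*4)*(4*(-18)²) = (2 - 16)*(4*324) = -14*1296 = -18144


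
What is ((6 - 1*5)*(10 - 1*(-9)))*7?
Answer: 133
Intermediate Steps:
((6 - 1*5)*(10 - 1*(-9)))*7 = ((6 - 5)*(10 + 9))*7 = (1*19)*7 = 19*7 = 133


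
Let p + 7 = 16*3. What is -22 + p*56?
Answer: 2274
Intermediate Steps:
p = 41 (p = -7 + 16*3 = -7 + 48 = 41)
-22 + p*56 = -22 + 41*56 = -22 + 2296 = 2274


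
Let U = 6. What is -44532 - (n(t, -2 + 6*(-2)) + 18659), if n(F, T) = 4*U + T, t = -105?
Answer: -63201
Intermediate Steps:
n(F, T) = 24 + T (n(F, T) = 4*6 + T = 24 + T)
-44532 - (n(t, -2 + 6*(-2)) + 18659) = -44532 - ((24 + (-2 + 6*(-2))) + 18659) = -44532 - ((24 + (-2 - 12)) + 18659) = -44532 - ((24 - 14) + 18659) = -44532 - (10 + 18659) = -44532 - 1*18669 = -44532 - 18669 = -63201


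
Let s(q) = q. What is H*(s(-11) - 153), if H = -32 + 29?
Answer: 492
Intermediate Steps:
H = -3
H*(s(-11) - 153) = -3*(-11 - 153) = -3*(-164) = 492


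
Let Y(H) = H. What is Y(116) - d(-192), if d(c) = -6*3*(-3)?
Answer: 62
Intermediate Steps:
d(c) = 54 (d(c) = -18*(-3) = 54)
Y(116) - d(-192) = 116 - 1*54 = 116 - 54 = 62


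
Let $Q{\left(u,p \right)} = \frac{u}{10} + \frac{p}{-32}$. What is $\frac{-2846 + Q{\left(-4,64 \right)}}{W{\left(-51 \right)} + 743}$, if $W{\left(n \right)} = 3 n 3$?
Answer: $- \frac{7121}{710} \approx -10.03$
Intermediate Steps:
$W{\left(n \right)} = 9 n$
$Q{\left(u,p \right)} = - \frac{p}{32} + \frac{u}{10}$ ($Q{\left(u,p \right)} = u \frac{1}{10} + p \left(- \frac{1}{32}\right) = \frac{u}{10} - \frac{p}{32} = - \frac{p}{32} + \frac{u}{10}$)
$\frac{-2846 + Q{\left(-4,64 \right)}}{W{\left(-51 \right)} + 743} = \frac{-2846 + \left(\left(- \frac{1}{32}\right) 64 + \frac{1}{10} \left(-4\right)\right)}{9 \left(-51\right) + 743} = \frac{-2846 - \frac{12}{5}}{-459 + 743} = \frac{-2846 - \frac{12}{5}}{284} = \left(- \frac{14242}{5}\right) \frac{1}{284} = - \frac{7121}{710}$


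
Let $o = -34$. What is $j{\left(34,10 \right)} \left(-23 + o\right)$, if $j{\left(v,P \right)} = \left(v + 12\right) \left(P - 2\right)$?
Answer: $-20976$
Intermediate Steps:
$j{\left(v,P \right)} = \left(-2 + P\right) \left(12 + v\right)$ ($j{\left(v,P \right)} = \left(12 + v\right) \left(-2 + P\right) = \left(-2 + P\right) \left(12 + v\right)$)
$j{\left(34,10 \right)} \left(-23 + o\right) = \left(-24 - 68 + 12 \cdot 10 + 10 \cdot 34\right) \left(-23 - 34\right) = \left(-24 - 68 + 120 + 340\right) \left(-57\right) = 368 \left(-57\right) = -20976$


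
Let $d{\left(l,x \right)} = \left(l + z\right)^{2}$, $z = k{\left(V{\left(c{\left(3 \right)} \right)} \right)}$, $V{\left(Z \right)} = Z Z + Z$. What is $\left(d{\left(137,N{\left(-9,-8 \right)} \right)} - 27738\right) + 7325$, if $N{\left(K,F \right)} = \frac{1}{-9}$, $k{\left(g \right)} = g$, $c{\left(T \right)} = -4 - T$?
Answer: $11628$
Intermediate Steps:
$V{\left(Z \right)} = Z + Z^{2}$ ($V{\left(Z \right)} = Z^{2} + Z = Z + Z^{2}$)
$z = 42$ ($z = \left(-4 - 3\right) \left(1 - 7\right) = - 7 \left(1 - 7\right) = \left(-7\right) \left(-6\right) = 42$)
$N{\left(K,F \right)} = - \frac{1}{9}$
$d{\left(l,x \right)} = \left(42 + l\right)^{2}$ ($d{\left(l,x \right)} = \left(l + 42\right)^{2} = \left(42 + l\right)^{2}$)
$\left(d{\left(137,N{\left(-9,-8 \right)} \right)} - 27738\right) + 7325 = \left(\left(42 + 137\right)^{2} - 27738\right) + 7325 = \left(179^{2} - 27738\right) + 7325 = \left(32041 - 27738\right) + 7325 = 4303 + 7325 = 11628$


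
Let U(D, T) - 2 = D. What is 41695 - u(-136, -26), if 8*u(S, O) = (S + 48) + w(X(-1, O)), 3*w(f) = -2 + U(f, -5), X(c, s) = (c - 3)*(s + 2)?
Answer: 41702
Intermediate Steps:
X(c, s) = (-3 + c)*(2 + s)
U(D, T) = 2 + D
w(f) = f/3 (w(f) = (-2 + (2 + f))/3 = f/3)
u(S, O) = 17/3 - O/6 + S/8 (u(S, O) = ((S + 48) + (-6 - 3*O + 2*(-1) - O)/3)/8 = ((48 + S) + (-6 - 3*O - 2 - O)/3)/8 = ((48 + S) + (-8 - 4*O)/3)/8 = ((48 + S) + (-8/3 - 4*O/3))/8 = (136/3 + S - 4*O/3)/8 = 17/3 - O/6 + S/8)
41695 - u(-136, -26) = 41695 - (17/3 - 1/6*(-26) + (1/8)*(-136)) = 41695 - (17/3 + 13/3 - 17) = 41695 - 1*(-7) = 41695 + 7 = 41702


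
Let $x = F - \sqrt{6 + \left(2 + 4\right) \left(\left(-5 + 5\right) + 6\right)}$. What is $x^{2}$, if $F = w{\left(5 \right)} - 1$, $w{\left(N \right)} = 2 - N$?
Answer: $\left(4 + \sqrt{42}\right)^{2} \approx 109.85$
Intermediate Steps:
$F = -4$ ($F = \left(2 - 5\right) - 1 = -3 - 1 = -4$)
$x = -4 - \sqrt{42}$ ($x = -4 - \sqrt{6 + \left(2 + 4\right) \left(\left(-5 + 5\right) + 6\right)} = -4 - \sqrt{6 + 6 \left(0 + 6\right)} = -4 - \sqrt{6 + 6 \cdot 6} = -4 - \sqrt{6 + 36} = -4 - \sqrt{42} \approx -10.481$)
$x^{2} = \left(-4 - \sqrt{42}\right)^{2}$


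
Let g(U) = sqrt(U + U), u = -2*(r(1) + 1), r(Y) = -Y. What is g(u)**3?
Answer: 0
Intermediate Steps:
u = 0 (u = -2*(-1*1 + 1) = -2*(-1 + 1) = -2*0 = 0)
g(U) = sqrt(2)*sqrt(U) (g(U) = sqrt(2*U) = sqrt(2)*sqrt(U))
g(u)**3 = (sqrt(2)*sqrt(0))**3 = (sqrt(2)*0)**3 = 0**3 = 0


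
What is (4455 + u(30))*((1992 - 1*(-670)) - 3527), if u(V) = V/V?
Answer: -3854440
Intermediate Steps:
u(V) = 1
(4455 + u(30))*((1992 - 1*(-670)) - 3527) = (4455 + 1)*((1992 - 1*(-670)) - 3527) = 4456*((1992 + 670) - 3527) = 4456*(2662 - 3527) = 4456*(-865) = -3854440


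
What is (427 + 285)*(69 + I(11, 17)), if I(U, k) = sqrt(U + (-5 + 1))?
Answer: 49128 + 712*sqrt(7) ≈ 51012.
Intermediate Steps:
I(U, k) = sqrt(-4 + U) (I(U, k) = sqrt(U - 4) = sqrt(-4 + U))
(427 + 285)*(69 + I(11, 17)) = (427 + 285)*(69 + sqrt(-4 + 11)) = 712*(69 + sqrt(7)) = 49128 + 712*sqrt(7)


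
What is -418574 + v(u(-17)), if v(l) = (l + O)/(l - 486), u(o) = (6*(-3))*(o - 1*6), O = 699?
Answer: -10046147/24 ≈ -4.1859e+5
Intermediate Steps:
u(o) = 108 - 18*o (u(o) = -18*(o - 6) = -18*(-6 + o) = 108 - 18*o)
v(l) = (699 + l)/(-486 + l) (v(l) = (l + 699)/(l - 486) = (699 + l)/(-486 + l))
-418574 + v(u(-17)) = -418574 + (699 + (108 - 18*(-17)))/(-486 + (108 - 18*(-17))) = -418574 + (699 + (108 + 306))/(-486 + (108 + 306)) = -418574 + (699 + 414)/(-486 + 414) = -418574 + 1113/(-72) = -418574 - 1/72*1113 = -418574 - 371/24 = -10046147/24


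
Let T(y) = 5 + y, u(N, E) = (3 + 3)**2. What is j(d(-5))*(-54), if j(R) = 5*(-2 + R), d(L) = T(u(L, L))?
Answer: -10530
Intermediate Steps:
u(N, E) = 36 (u(N, E) = 6**2 = 36)
d(L) = 41 (d(L) = 5 + 36 = 41)
j(R) = -10 + 5*R
j(d(-5))*(-54) = (-10 + 5*41)*(-54) = (-10 + 205)*(-54) = 195*(-54) = -10530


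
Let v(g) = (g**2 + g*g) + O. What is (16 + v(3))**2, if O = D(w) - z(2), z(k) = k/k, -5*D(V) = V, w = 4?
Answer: 25921/25 ≈ 1036.8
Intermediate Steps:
D(V) = -V/5
z(k) = 1
O = -9/5 (O = -1/5*4 - 1*1 = -4/5 - 1 = -9/5 ≈ -1.8000)
v(g) = -9/5 + 2*g**2 (v(g) = (g**2 + g*g) - 9/5 = (g**2 + g**2) - 9/5 = 2*g**2 - 9/5 = -9/5 + 2*g**2)
(16 + v(3))**2 = (16 + (-9/5 + 2*3**2))**2 = (16 + (-9/5 + 2*9))**2 = (16 + (-9/5 + 18))**2 = (16 + 81/5)**2 = (161/5)**2 = 25921/25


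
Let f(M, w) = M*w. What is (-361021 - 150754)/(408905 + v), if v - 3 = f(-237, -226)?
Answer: -102355/92494 ≈ -1.1066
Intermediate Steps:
v = 53565 (v = 3 - 237*(-226) = 3 + 53562 = 53565)
(-361021 - 150754)/(408905 + v) = (-361021 - 150754)/(408905 + 53565) = -511775/462470 = -511775*1/462470 = -102355/92494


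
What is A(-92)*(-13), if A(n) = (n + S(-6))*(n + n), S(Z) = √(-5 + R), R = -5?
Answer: -220064 + 2392*I*√10 ≈ -2.2006e+5 + 7564.2*I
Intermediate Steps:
S(Z) = I*√10 (S(Z) = √(-5 - 5) = √(-10) = I*√10)
A(n) = 2*n*(n + I*√10) (A(n) = (n + I*√10)*(n + n) = (n + I*√10)*(2*n) = 2*n*(n + I*√10))
A(-92)*(-13) = (2*(-92)*(-92 + I*√10))*(-13) = (16928 - 184*I*√10)*(-13) = -220064 + 2392*I*√10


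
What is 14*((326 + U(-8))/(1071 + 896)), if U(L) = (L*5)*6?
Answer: 172/281 ≈ 0.61210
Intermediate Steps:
U(L) = 30*L (U(L) = (5*L)*6 = 30*L)
14*((326 + U(-8))/(1071 + 896)) = 14*((326 + 30*(-8))/(1071 + 896)) = 14*((326 - 240)/1967) = 14*(86*(1/1967)) = 14*(86/1967) = 172/281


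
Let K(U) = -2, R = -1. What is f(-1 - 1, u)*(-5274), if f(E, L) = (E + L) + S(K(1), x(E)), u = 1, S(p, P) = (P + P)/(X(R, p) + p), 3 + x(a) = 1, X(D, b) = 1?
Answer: -15822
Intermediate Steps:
x(a) = -2 (x(a) = -3 + 1 = -2)
S(p, P) = 2*P/(1 + p) (S(p, P) = (P + P)/(1 + p) = (2*P)/(1 + p) = 2*P/(1 + p))
f(E, L) = 4 + E + L (f(E, L) = (E + L) + 2*(-2)/(1 - 2) = (E + L) + 2*(-2)/(-1) = (E + L) + 2*(-2)*(-1) = (E + L) + 4 = 4 + E + L)
f(-1 - 1, u)*(-5274) = (4 + (-1 - 1) + 1)*(-5274) = (4 - 2 + 1)*(-5274) = 3*(-5274) = -15822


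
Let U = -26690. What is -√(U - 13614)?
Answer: -4*I*√2519 ≈ -200.76*I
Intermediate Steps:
-√(U - 13614) = -√(-26690 - 13614) = -√(-40304) = -4*I*√2519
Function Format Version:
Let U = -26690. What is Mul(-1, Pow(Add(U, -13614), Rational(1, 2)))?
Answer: Mul(-4, I, Pow(2519, Rational(1, 2))) ≈ Mul(-200.76, I)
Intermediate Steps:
Mul(-1, Pow(Add(U, -13614), Rational(1, 2))) = Mul(-1, Pow(Add(-26690, -13614), Rational(1, 2))) = Mul(-1, Pow(-40304, Rational(1, 2))) = Mul(-1, Mul(4, I, Pow(2519, Rational(1, 2)))) = Mul(-4, I, Pow(2519, Rational(1, 2)))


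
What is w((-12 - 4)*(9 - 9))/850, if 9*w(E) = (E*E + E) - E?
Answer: 0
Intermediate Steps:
w(E) = E²/9 (w(E) = ((E*E + E) - E)/9 = ((E² + E) - E)/9 = ((E + E²) - E)/9 = E²/9)
w((-12 - 4)*(9 - 9))/850 = (((-12 - 4)*(9 - 9))²/9)/850 = ((-16*0)²/9)*(1/850) = ((⅑)*0²)*(1/850) = ((⅑)*0)*(1/850) = 0*(1/850) = 0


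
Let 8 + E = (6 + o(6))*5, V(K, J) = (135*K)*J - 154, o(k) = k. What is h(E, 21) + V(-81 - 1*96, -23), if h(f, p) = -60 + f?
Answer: 549423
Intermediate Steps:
V(K, J) = -154 + 135*J*K (V(K, J) = 135*J*K - 154 = -154 + 135*J*K)
E = 52 (E = -8 + (6 + 6)*5 = -8 + 12*5 = -8 + 60 = 52)
h(E, 21) + V(-81 - 1*96, -23) = (-60 + 52) + (-154 + 135*(-23)*(-81 - 1*96)) = -8 + (-154 + 135*(-23)*(-81 - 96)) = -8 + (-154 + 135*(-23)*(-177)) = -8 + (-154 + 549585) = -8 + 549431 = 549423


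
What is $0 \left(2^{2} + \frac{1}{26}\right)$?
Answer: $0$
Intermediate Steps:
$0 \left(2^{2} + \frac{1}{26}\right) = 0 \left(4 + \frac{1}{26}\right) = 0 \cdot \frac{105}{26} = 0$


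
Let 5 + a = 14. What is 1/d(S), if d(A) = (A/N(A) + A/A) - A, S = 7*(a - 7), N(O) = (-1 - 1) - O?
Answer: -8/111 ≈ -0.072072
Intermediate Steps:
a = 9 (a = -5 + 14 = 9)
N(O) = -2 - O
S = 14 (S = 7*(9 - 7) = 7*2 = 14)
d(A) = 1 - A + A/(-2 - A) (d(A) = (A/(-2 - A) + A/A) - A = (A/(-2 - A) + 1) - A = (1 + A/(-2 - A)) - A = 1 - A + A/(-2 - A))
1/d(S) = 1/((-1*14 + (1 - 1*14)*(2 + 14))/(2 + 14)) = 1/((-14 + (1 - 14)*16)/16) = 1/((-14 - 13*16)/16) = 1/((-14 - 208)/16) = 1/((1/16)*(-222)) = 1/(-111/8) = -8/111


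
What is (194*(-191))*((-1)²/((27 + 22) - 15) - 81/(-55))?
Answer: -52042343/935 ≈ -55660.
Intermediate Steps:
(194*(-191))*((-1)²/((27 + 22) - 15) - 81/(-55)) = -37054*(1/(49 - 15) - 81*(-1/55)) = -37054*(1/34 + 81/55) = -37054*2809/1870 = -52042343/935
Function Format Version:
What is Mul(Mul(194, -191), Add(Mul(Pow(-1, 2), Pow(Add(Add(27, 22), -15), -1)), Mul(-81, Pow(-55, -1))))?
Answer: Rational(-52042343, 935) ≈ -55660.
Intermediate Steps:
Mul(Mul(194, -191), Add(Mul(Pow(-1, 2), Pow(Add(Add(27, 22), -15), -1)), Mul(-81, Pow(-55, -1)))) = Mul(-37054, Add(Mul(1, Pow(Add(49, -15), -1)), Mul(-81, Rational(-1, 55)))) = Mul(-37054, Add(Mul(1, Pow(34, -1)), Rational(81, 55))) = Mul(-37054, Add(Mul(1, Rational(1, 34)), Rational(81, 55))) = Mul(-37054, Add(Rational(1, 34), Rational(81, 55))) = Mul(-37054, Rational(2809, 1870)) = Rational(-52042343, 935)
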